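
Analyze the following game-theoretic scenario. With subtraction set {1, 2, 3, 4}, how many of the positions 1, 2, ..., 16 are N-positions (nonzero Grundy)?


Subtraction set S = {1, 2, 3, 4}, so G(n) = n mod 5.
G(n) = 0 when n is a multiple of 5.
Multiples of 5 in [1, 16]: 3
N-positions (nonzero Grundy) = 16 - 3 = 13

13


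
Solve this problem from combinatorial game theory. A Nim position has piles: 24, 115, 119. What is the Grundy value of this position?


We need the XOR (exclusive or) of all pile sizes.
After XOR-ing pile 1 (size 24): 0 XOR 24 = 24
After XOR-ing pile 2 (size 115): 24 XOR 115 = 107
After XOR-ing pile 3 (size 119): 107 XOR 119 = 28
The Nim-value of this position is 28.

28


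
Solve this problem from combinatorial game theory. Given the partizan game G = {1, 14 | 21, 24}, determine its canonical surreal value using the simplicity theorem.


Left options: {1, 14}, max = 14
Right options: {21, 24}, min = 21
All options are numbers and max(Left) < min(Right), so by the simplicity theorem the value is the simplest (earliest-born) number strictly between 14 and 21.
Integers 15 through 20 all lie strictly between 14 and 21.
Among integers, the simplest (lowest birthday = smallest |n|; 0 is born on day 0, +-n on day n) is 15.
No non-integer in the interval can be simpler: if x is a non-integer in the interval, then floor(x) or ceil(x) also lies in the interval (the interval contains an integer), and both are proper prefixes of x's sign expansion, i.e. born earlier. So the game value is 15.
Game value = 15

15


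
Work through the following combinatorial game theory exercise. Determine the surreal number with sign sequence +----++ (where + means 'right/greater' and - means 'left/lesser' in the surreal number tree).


Sign expansion: +----++
Rule: track bounds (lo, hi), initially (-inf, +inf). On '+', the current value becomes lo and we move to the simplest number in (value, hi): value + 1 if hi = +inf, otherwise the midpoint (value + hi)/2. On '-', the current value becomes hi and we move to value - 1 if lo = -inf, otherwise the midpoint (lo + value)/2.
Start at 0.
Step 1: sign = +, move right. Bounds: (0, +inf). Value = 1
Step 2: sign = -, move left. Bounds: (0, 1). Value = 1/2
Step 3: sign = -, move left. Bounds: (0, 1/2). Value = 1/4
Step 4: sign = -, move left. Bounds: (0, 1/4). Value = 1/8
Step 5: sign = -, move left. Bounds: (0, 1/8). Value = 1/16
Step 6: sign = +, move right. Bounds: (1/16, 1/8). Value = 3/32
Step 7: sign = +, move right. Bounds: (3/32, 1/8). Value = 7/64
The surreal number with sign expansion +----++ is 7/64.

7/64


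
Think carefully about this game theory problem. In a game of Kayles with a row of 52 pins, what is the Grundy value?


Kayles: a move removes 1 or 2 adjacent pins from a contiguous row.
Removing pins from a row of k leaves two independent rows (a, b) with a + b = k - 1 (one pin) or a + b = k - 2 (two pins); an end removal gives a = 0.
By Sprague-Grundy, G(k) = mex{ G(a) XOR G(b) } over all these splits. G(0) = 0.
G(1): splits (0,0):0^0=0 -> mex({0}) = 1
G(2): splits (0,1):0^1=1 (0,0):0^0=0 -> mex({0, 1}) = 2
G(3): splits (0,2):0^2=2 (1,1):1^1=0 (0,1):0^1=1 -> mex({0, 1, 2}) = 3
G(4): splits (0,3):0^3=3 (1,2):1^2=3 (0,2):0^2=2 (1,1):1^1=0 -> mex({0, 2, 3}) = 1
G(5): splits (0,4):0^1=1 (1,3):1^3=2 (2,2):2^2=0 (0,3):0^3=3 (1,2):1^2=3 -> mex({0, 1, 2, 3}) = 4
G(6) = mex({0, 1, 2, 4}) = 3
G(7) = mex({0, 1, 3, 4, 5}) = 2
G(8) = mex({0, 2, 3, 5, 6}) = 1
G(9) = mex({0, 1, 2, 3, 6, 7}) = 4
G(10) = mex({0, 1, 3, 4, 5, 7}) = 2
G(11) = mex({0, 1, 2, 3, 4, 5}) = 6
G(12) = mex({0, 1, 2, 3, 5, 6, 7}) = 4
G(13) = mex({0, 2, 3, 4, 6, 7}) = 1
G(14) = mex({0, 1, 4, 5, 6, 7}) = 2
G(15) = mex({0, 1, 2, 3, 4, 5, 6}) = 7
G(16) = mex({0, 2, 3, 5, 6, 7}) = 1
G(17) = mex({0, 1, 2, 3, 5, 6, 7}) = 4
G(18) = mex({0, 1, 2, 4, 5, 6}) = 3
G(19) = mex({0, 1, 3, 4, 5, 7}) = 2
G(20) = mex({0, 2, 3, 4, 5, 6, 7}) = 1
G(21) = mex({0, 1, 2, 3, 5, 6, 7}) = 4
G(22) = mex({0, 1, 2, 3, 4, 5, 7}) = 6
G(23) = mex({0, 1, 2, 3, 4, 5, 6}) = 7
G(24) = mex({0, 1, 2, 3, 5, 6, 7}) = 4
G(25) = mex({0, 2, 3, 4, 6, 7}) = 1
G(26) = mex({0, 1, 3, 4, 5, 6, 7}) = 2
G(27) = mex({0, 1, 2, 3, 4, 5, 6, 7}) = 8
G(28) = mex({0, 1, 2, 3, 4, 6, 7, 8}) = 5
G(29) = mex({0, 1, 2, 3, 5, 6, 7, 8, 9}) = 4
G(30) = mex({0, 1, 2, 3, 4, 5, 6, 9, 10}) = 7
G(31) = mex({0, 1, 3, 4, 5, 7, 10, 11}) = 2
G(32) = mex({0, 2, 3, 4, 5, 6, 7, 9, 11}) = 1
G(33) = mex({0, 1, 2, 3, 4, 5, 6, 7, 9, 12}) = 8
G(34) = mex({0, 1, 2, 3, 4, 5, 7, 8, 11, 12}) = 6
G(35) = mex({0, 1, 2, 3, 4, 5, 6, 8, 9, 10, 11}) = 7
G(36) = mex({0, 1, 2, 3, 5, 6, 7, 9, 10}) = 4
G(37) = mex({0, 2, 3, 4, 6, 7, 9, 10, 11, 12}) = 1
G(38) = mex({0, 1, 3, 4, 5, 6, 7, 9, 10, 11, 12}) = 2
G(39) = mex({0, 1, 2, 4, 5, 6, 7, 9, 10, 12, 14}) = 3
G(40) = mex({0, 2, 3, 4, 6, 7, 11, 12, 14}) = 1
G(41) = mex({0, 1, 2, 3, 5, 6, 7, 9, 10, 11, 12}) = 4
G(42) = mex({0, 1, 2, 3, 4, 5, 6, 9, 10}) = 7
G(43) = mex({0, 1, 3, 4, 5, 7, 9, 10, 12, 15}) = 2
G(44) = mex({0, 2, 3, 4, 5, 6, 7, 9, 10, 12, 15}) = 1
G(45) = mex({0, 1, 2, 3, 4, 5, 6, 7, 9, 10, 12, 14}) = 8
G(46) = mex({0, 1, 3, 4, 5, 7, 8, 11, 12, 14}) = 2
G(47) = mex({0, 1, 2, 3, 4, 5, 6, 8, 9, 10, 11, 12}) = 7
G(48) = mex({0, 1, 2, 3, 5, 6, 7, 9, 10}) = 4
G(49) = mex({0, 2, 3, 4, 6, 7, 9, 10, 11, 12, 15}) = 1
G(50) = mex({0, 1, 4, 5, 6, 7, 9, 11, 12, 14, 15}) = 2
G(51) = mex({0, 1, 2, 3, 4, 5, 6, 7, 9, 12, 14, 15}) = 8
G(52) = mex({0, 2, 3, 4, 5, 6, 7, 8, 11, 12, 15}) = 1
Therefore G(52) = 1.

1


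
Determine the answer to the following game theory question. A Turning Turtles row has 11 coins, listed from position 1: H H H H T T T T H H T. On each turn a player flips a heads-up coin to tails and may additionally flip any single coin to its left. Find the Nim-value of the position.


Coins: H H H H T T T T H H T
Key fact: a single head at position k behaves exactly like a Nim heap of size k (turning it to T and optionally flipping a coin at j < k corresponds to moving the heap from k to j, or to 0), and heads combine as a disjunctive sum (two heads at the same place would cancel, matching j XOR j = 0). So the Nim-value is the XOR of the 1-indexed positions of the heads.
Face-up positions (1-indexed): [1, 2, 3, 4, 9, 10]
XOR 0 with 1: 0 XOR 1 = 1
XOR 1 with 2: 1 XOR 2 = 3
XOR 3 with 3: 3 XOR 3 = 0
XOR 0 with 4: 0 XOR 4 = 4
XOR 4 with 9: 4 XOR 9 = 13
XOR 13 with 10: 13 XOR 10 = 7
Nim-value = 7

7


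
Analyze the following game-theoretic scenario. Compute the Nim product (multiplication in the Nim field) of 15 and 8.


Nim multiplication is bilinear over XOR: (u XOR v) * w = (u*w) XOR (v*w).
So we split each operand into its bit components and XOR the pairwise Nim products.
15 = 1 + 2 + 4 + 8 (as XOR of powers of 2).
8 = 8 (as XOR of powers of 2).
Using the standard Nim-product table on single bits:
  2*2 = 3,   2*4 = 8,   2*8 = 12,
  4*4 = 6,   4*8 = 11,  8*8 = 13,
and  1*x = x (identity), k*l = l*k (commutative).
Pairwise Nim products:
  1 * 8 = 8
  2 * 8 = 12
  4 * 8 = 11
  8 * 8 = 13
XOR them: 8 XOR 12 XOR 11 XOR 13 = 2.
Result: 15 * 8 = 2 (in Nim).

2


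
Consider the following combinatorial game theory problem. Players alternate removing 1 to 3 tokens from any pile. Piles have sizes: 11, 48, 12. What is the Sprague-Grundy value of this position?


Subtraction set: {1, 2, 3}
For this subtraction set, G(n) = n mod 4 (period = max + 1 = 4).
Pile 1 (size 11): G(11) = 11 mod 4 = 3
Pile 2 (size 48): G(48) = 48 mod 4 = 0
Pile 3 (size 12): G(12) = 12 mod 4 = 0
Total Grundy value = XOR of all: 3 XOR 0 XOR 0 = 3

3


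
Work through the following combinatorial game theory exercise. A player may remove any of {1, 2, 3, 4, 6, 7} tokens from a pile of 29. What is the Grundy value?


The subtraction set is S = {1, 2, 3, 4, 6, 7}.
G(k) = mex{ G(k - s) : s in S, s <= k }. We compute iteratively: G(0) = 0.
G(1) = mex({0}) = 1
G(2) = mex({0, 1}) = 2
G(3) = mex({0, 1, 2}) = 3
G(4) = mex({0, 1, 2, 3}) = 4
G(5) = mex({1, 2, 3, 4}) = 0
G(6) = mex({0, 2, 3, 4}) = 1
G(7) = mex({0, 1, 3, 4}) = 2
G(8) = mex({0, 1, 2, 4}) = 3
G(9) = mex({0, 1, 2, 3}) = 4
G(10) = mex({1, 2, 3, 4}) = 0
G(11) = mex({0, 2, 3, 4}) = 1
Observe that G(5)..G(11) = 0, 1, 2, 3, 4, 0, 1 repeats G(0)..G(6) = 0, 1, 2, 3, 4, 0, 1.
For k >= max(S) = 7, G(k) is determined by the previous 7 values G(k-7)..G(k-1); a window of 7 consecutive values has recurred shifted by 5, so by induction G(k + 5) = G(k) for all k >= 0: the sequence is periodic from the start with period 5.
One period: G(0..4) = 0, 1, 2, 3, 4.
29 mod 5 = 4, so G(29) = G(4) = 4.

4


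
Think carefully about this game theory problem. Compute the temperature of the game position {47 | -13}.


The game is {47 | -13}, a switch {a | b} with numbers a > b.
Cooling {a | b} by t gives {a - t | b + t}, which stops being hot when a - t = b + t, i.e. at t = (a - b)/2. So the temperature of a switch is (a - b)/2.
Temperature = (Left option - Right option) / 2
= (47 - (-13)) / 2
= 60 / 2
= 30

30


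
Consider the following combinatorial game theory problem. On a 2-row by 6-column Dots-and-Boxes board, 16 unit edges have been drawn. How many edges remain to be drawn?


Grid: 2 x 6 boxes, i.e. 3 rows and 7 columns of dots.
Horizontal edges: (rows + 1) * cols = 3 * 6 = 18
Vertical edges: rows * (cols + 1) = 2 * 7 = 14
Total edges: 18 + 14 = 32
Edges drawn: 16
Remaining: 32 - 16 = 16

16


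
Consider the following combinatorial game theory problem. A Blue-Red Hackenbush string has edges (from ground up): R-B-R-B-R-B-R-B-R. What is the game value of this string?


Edges (from ground): R-B-R-B-R-B-R-B-R
By Berlekamp's sign-expansion rule, a Blue-Red Hackenbush stalk has the value of the surreal number whose sign sequence is the edge sequence with B -> + and R -> -.
Sign sequence: -+-+-+-+-
Trace the sign expansion in the surreal number tree, starting from 0:
Edge 1: R (sign -) -> bounds (-inf, 0), value = -1
Edge 2: B (sign +) -> bounds (-1, 0), value = -1/2
Edge 3: R (sign -) -> bounds (-1, -1/2), value = -3/4
Edge 4: B (sign +) -> bounds (-3/4, -1/2), value = -5/8
Edge 5: R (sign -) -> bounds (-3/4, -5/8), value = -11/16
Edge 6: B (sign +) -> bounds (-11/16, -5/8), value = -21/32
Edge 7: R (sign -) -> bounds (-11/16, -21/32), value = -43/64
Edge 8: B (sign +) -> bounds (-43/64, -21/32), value = -85/128
Edge 9: R (sign -) -> bounds (-43/64, -85/128), value = -171/256
Game value = -171/256

-171/256


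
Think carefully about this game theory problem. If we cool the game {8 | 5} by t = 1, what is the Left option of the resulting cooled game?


Original game: {8 | 5} (a switch {a | b} with a > b).
Cooling by t (for t below the temperature (a - b)/2 = 3/2) taxes each move by t: {a | b} cooled by t is {a - t | b + t}.
Cooling amount: t = 1
Cooled Left option: 8 - 1 = 7
Cooled Right option: 5 + 1 = 6
Cooled game: {7 | 6}
Left option = 7

7


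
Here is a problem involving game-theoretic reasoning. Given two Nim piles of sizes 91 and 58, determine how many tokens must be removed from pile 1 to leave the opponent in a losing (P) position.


Piles: 91 and 58
Current XOR: 91 XOR 58 = 97 (non-zero, so this is an N-position).
To make the XOR zero, we need to find a move that balances the piles.
For pile 1 (size 91): target = 91 XOR 97 = 58
We reduce pile 1 from 91 to 58.
Tokens removed: 91 - 58 = 33
Verification: 58 XOR 58 = 0

33


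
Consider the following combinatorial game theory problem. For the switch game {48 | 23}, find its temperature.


The game is {48 | 23}, a switch {a | b} with numbers a > b.
Cooling {a | b} by t gives {a - t | b + t}, which stops being hot when a - t = b + t, i.e. at t = (a - b)/2. So the temperature of a switch is (a - b)/2.
Temperature = (Left option - Right option) / 2
= (48 - (23)) / 2
= 25 / 2
= 25/2

25/2


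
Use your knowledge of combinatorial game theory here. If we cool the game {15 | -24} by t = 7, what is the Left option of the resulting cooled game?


Original game: {15 | -24} (a switch {a | b} with a > b).
Cooling by t (for t below the temperature (a - b)/2 = 39/2) taxes each move by t: {a | b} cooled by t is {a - t | b + t}.
Cooling amount: t = 7
Cooled Left option: 15 - 7 = 8
Cooled Right option: -24 + 7 = -17
Cooled game: {8 | -17}
Left option = 8

8


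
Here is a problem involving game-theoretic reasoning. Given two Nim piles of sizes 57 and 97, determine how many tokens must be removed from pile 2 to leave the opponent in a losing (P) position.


Piles: 57 and 97
Current XOR: 57 XOR 97 = 88 (non-zero, so this is an N-position).
To make the XOR zero, we need to find a move that balances the piles.
For pile 2 (size 97): target = 97 XOR 88 = 57
We reduce pile 2 from 97 to 57.
Tokens removed: 97 - 57 = 40
Verification: 57 XOR 57 = 0

40


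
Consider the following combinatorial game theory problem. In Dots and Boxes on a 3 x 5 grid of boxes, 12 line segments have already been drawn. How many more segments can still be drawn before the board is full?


Grid: 3 x 5 boxes, i.e. 4 rows and 6 columns of dots.
Horizontal edges: (rows + 1) * cols = 4 * 5 = 20
Vertical edges: rows * (cols + 1) = 3 * 6 = 18
Total edges: 20 + 18 = 38
Edges drawn: 12
Remaining: 38 - 12 = 26

26


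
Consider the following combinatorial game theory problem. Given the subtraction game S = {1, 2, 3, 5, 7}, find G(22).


The subtraction set is S = {1, 2, 3, 5, 7}.
G(k) = mex{ G(k - s) : s in S, s <= k }. We compute iteratively: G(0) = 0.
G(1) = mex({0}) = 1
G(2) = mex({0, 1}) = 2
G(3) = mex({0, 1, 2}) = 3
G(4) = mex({1, 2, 3}) = 0
G(5) = mex({0, 2, 3}) = 1
G(6) = mex({0, 1, 3}) = 2
G(7) = mex({0, 1, 2}) = 3
G(8) = mex({1, 2, 3}) = 0
G(9) = mex({0, 2, 3}) = 1
G(10) = mex({0, 1, 3}) = 2
Observe that G(4)..G(10) = 0, 1, 2, 3, 0, 1, 2 repeats G(0)..G(6) = 0, 1, 2, 3, 0, 1, 2.
For k >= max(S) = 7, G(k) is determined by the previous 7 values G(k-7)..G(k-1); a window of 7 consecutive values has recurred shifted by 4, so by induction G(k + 4) = G(k) for all k >= 0: the sequence is periodic from the start with period 4.
One period: G(0..3) = 0, 1, 2, 3.
22 mod 4 = 2, so G(22) = G(2) = 2.

2


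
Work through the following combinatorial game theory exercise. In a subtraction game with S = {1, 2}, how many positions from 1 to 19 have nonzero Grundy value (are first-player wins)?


Subtraction set S = {1, 2}, so G(n) = n mod 3.
G(n) = 0 when n is a multiple of 3.
Multiples of 3 in [1, 19]: 6
N-positions (nonzero Grundy) = 19 - 6 = 13

13


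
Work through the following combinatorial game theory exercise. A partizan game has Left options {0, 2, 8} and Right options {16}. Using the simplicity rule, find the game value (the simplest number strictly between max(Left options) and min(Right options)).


Left options: {0, 2, 8}, max = 8
Right options: {16}, min = 16
All options are numbers and max(Left) < min(Right), so by the simplicity theorem the value is the simplest (earliest-born) number strictly between 8 and 16.
Integers 9 through 15 all lie strictly between 8 and 16.
Among integers, the simplest (lowest birthday = smallest |n|; 0 is born on day 0, +-n on day n) is 9.
No non-integer in the interval can be simpler: if x is a non-integer in the interval, then floor(x) or ceil(x) also lies in the interval (the interval contains an integer), and both are proper prefixes of x's sign expansion, i.e. born earlier. So the game value is 9.
Game value = 9

9


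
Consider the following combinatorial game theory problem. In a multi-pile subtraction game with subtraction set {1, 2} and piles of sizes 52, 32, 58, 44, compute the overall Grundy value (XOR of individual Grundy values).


Subtraction set: {1, 2}
For this subtraction set, G(n) = n mod 3 (period = max + 1 = 3).
Pile 1 (size 52): G(52) = 52 mod 3 = 1
Pile 2 (size 32): G(32) = 32 mod 3 = 2
Pile 3 (size 58): G(58) = 58 mod 3 = 1
Pile 4 (size 44): G(44) = 44 mod 3 = 2
Total Grundy value = XOR of all: 1 XOR 2 XOR 1 XOR 2 = 0

0


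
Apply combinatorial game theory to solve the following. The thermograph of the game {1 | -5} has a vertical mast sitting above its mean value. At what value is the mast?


Game = {1 | -5}, a switch {a | b} with numbers a > b.
Its thermograph has left wall a - t and right wall b + t, which meet at t = (a - b)/2, where both equal (a + b)/2. So the mast (mean value) is at (a + b)/2.
Mean = (1 + (-5))/2 = -4/2 = -2

-2


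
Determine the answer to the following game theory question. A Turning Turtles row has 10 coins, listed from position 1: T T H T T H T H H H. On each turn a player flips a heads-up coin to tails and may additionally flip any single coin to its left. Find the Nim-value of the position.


Coins: T T H T T H T H H H
Key fact: a single head at position k behaves exactly like a Nim heap of size k (turning it to T and optionally flipping a coin at j < k corresponds to moving the heap from k to j, or to 0), and heads combine as a disjunctive sum (two heads at the same place would cancel, matching j XOR j = 0). So the Nim-value is the XOR of the 1-indexed positions of the heads.
Face-up positions (1-indexed): [3, 6, 8, 9, 10]
XOR 0 with 3: 0 XOR 3 = 3
XOR 3 with 6: 3 XOR 6 = 5
XOR 5 with 8: 5 XOR 8 = 13
XOR 13 with 9: 13 XOR 9 = 4
XOR 4 with 10: 4 XOR 10 = 14
Nim-value = 14

14


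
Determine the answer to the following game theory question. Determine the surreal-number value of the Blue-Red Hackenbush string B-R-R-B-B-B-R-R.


Edges (from ground): B-R-R-B-B-B-R-R
By Berlekamp's sign-expansion rule, a Blue-Red Hackenbush stalk has the value of the surreal number whose sign sequence is the edge sequence with B -> + and R -> -.
Sign sequence: +--+++--
Trace the sign expansion in the surreal number tree, starting from 0:
Edge 1: B (sign +) -> bounds (0, +inf), value = 1
Edge 2: R (sign -) -> bounds (0, 1), value = 1/2
Edge 3: R (sign -) -> bounds (0, 1/2), value = 1/4
Edge 4: B (sign +) -> bounds (1/4, 1/2), value = 3/8
Edge 5: B (sign +) -> bounds (3/8, 1/2), value = 7/16
Edge 6: B (sign +) -> bounds (7/16, 1/2), value = 15/32
Edge 7: R (sign -) -> bounds (7/16, 15/32), value = 29/64
Edge 8: R (sign -) -> bounds (7/16, 29/64), value = 57/128
Game value = 57/128

57/128


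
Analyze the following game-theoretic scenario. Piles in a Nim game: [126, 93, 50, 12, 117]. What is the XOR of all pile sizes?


We need the XOR (exclusive or) of all pile sizes.
After XOR-ing pile 1 (size 126): 0 XOR 126 = 126
After XOR-ing pile 2 (size 93): 126 XOR 93 = 35
After XOR-ing pile 3 (size 50): 35 XOR 50 = 17
After XOR-ing pile 4 (size 12): 17 XOR 12 = 29
After XOR-ing pile 5 (size 117): 29 XOR 117 = 104
The Nim-value of this position is 104.

104


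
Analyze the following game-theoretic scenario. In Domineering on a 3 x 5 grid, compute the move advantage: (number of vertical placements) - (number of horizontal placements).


Board is 3 x 5 (rows x cols).
Left (vertical) placements: (rows-1) * cols = 2 * 5 = 10
Right (horizontal) placements: rows * (cols-1) = 3 * 4 = 12
Advantage = Left - Right = 10 - 12 = -2

-2


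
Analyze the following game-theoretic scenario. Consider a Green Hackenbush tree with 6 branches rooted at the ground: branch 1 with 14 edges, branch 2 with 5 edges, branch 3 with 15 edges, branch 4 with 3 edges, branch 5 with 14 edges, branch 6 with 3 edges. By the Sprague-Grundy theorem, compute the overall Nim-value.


The tree has 6 branches from the ground vertex.
In Green Hackenbush, the Nim-value of a simple path of length k is k.
Branch 1: length 14, Nim-value = 14
Branch 2: length 5, Nim-value = 5
Branch 3: length 15, Nim-value = 15
Branch 4: length 3, Nim-value = 3
Branch 5: length 14, Nim-value = 14
Branch 6: length 3, Nim-value = 3
Total Nim-value = XOR of all branch values:
0 XOR 14 = 14
14 XOR 5 = 11
11 XOR 15 = 4
4 XOR 3 = 7
7 XOR 14 = 9
9 XOR 3 = 10
Nim-value of the tree = 10

10


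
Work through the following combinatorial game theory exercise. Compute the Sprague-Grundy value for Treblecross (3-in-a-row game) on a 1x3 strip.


Treblecross: place X on empty cells; 3-in-a-row wins.
Playing within two cells of an existing X lets the opponent win at once, so sensible play treats the cells i-2..i+2 around each X as dead. The player left with no safe cell loses, so this is a normal-play take-away game on strips of safe cells.
Placing X at cell i (0-indexed) of a strip of k safe cells leaves independent strips of sizes max(0, i-2) and max(0, k-i-3). Hence G(k) = mex{ G(max(0,i-2)) XOR G(max(0,k-i-3)) : 0 <= i < k }, with G(0) = 0.
G(1): splits (0,0):0^0=0 -> mex({0}) = 1
G(2): splits (0,0):0^0=0 -> mex({0}) = 1
G(3): splits (0,0):0^0=0 -> mex({0}) = 1
Therefore G(3) = 1.

1


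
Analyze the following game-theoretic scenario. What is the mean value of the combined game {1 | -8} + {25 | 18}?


G1 = {1 | -8}, G2 = {25 | 18}
Each is a switch {a | b} with numbers a > b; its mean value is (a + b)/2, and mean value is additive over game sums: m(G1 + G2) = m(G1) + m(G2).
Mean of G1 = (1 + (-8))/2 = -7/2 = -7/2
Mean of G2 = (25 + (18))/2 = 43/2 = 43/2
Mean of G1 + G2 = -7/2 + 43/2 = 18

18


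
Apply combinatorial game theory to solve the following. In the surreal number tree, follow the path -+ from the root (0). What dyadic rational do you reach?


Sign expansion: -+
Rule: track bounds (lo, hi), initially (-inf, +inf). On '+', the current value becomes lo and we move to the simplest number in (value, hi): value + 1 if hi = +inf, otherwise the midpoint (value + hi)/2. On '-', the current value becomes hi and we move to value - 1 if lo = -inf, otherwise the midpoint (lo + value)/2.
Start at 0.
Step 1: sign = -, move left. Bounds: (-inf, 0). Value = -1
Step 2: sign = +, move right. Bounds: (-1, 0). Value = -1/2
The surreal number with sign expansion -+ is -1/2.

-1/2


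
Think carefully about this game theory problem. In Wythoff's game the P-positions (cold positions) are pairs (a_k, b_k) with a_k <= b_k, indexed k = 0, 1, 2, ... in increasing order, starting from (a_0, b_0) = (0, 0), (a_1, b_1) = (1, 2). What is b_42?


By Wythoff's theorem, a_k = floor(k * phi) and b_k = floor(k * phi^2) = a_k + k, where phi = (1 + sqrt(5))/2 is the golden ratio.
phi = (1 + sqrt(5))/2 = 1.618034
phi^2 = phi + 1 = 2.618034
k = 42
k * phi^2 = 42 * 2.618034 = 109.957428
b_42 = floor(k * phi^2) = 109 (check: a_42 + k = 67 + 42 = 109)

109


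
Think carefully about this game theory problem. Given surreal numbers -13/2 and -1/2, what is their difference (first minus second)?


x = -13/2, y = -1/2
Converting to common denominator: 2
x = -13/2, y = -1/2
x - y = -13/2 - -1/2 = -6

-6


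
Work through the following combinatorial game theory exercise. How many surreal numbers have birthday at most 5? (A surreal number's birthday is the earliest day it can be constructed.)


Day 0: {|} = 0 is born. Count = 1.
Day n: the number of surreal numbers born by day n is 2^(n+1) - 1.
By day 0: 2^1 - 1 = 1
By day 1: 2^2 - 1 = 3
By day 2: 2^3 - 1 = 7
By day 3: 2^4 - 1 = 15
By day 4: 2^5 - 1 = 31
By day 5: 2^6 - 1 = 63
By day 5: 63 surreal numbers.

63


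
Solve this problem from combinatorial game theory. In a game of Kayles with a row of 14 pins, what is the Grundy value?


Kayles: a move removes 1 or 2 adjacent pins from a contiguous row.
Removing pins from a row of k leaves two independent rows (a, b) with a + b = k - 1 (one pin) or a + b = k - 2 (two pins); an end removal gives a = 0.
By Sprague-Grundy, G(k) = mex{ G(a) XOR G(b) } over all these splits. G(0) = 0.
G(1): splits (0,0):0^0=0 -> mex({0}) = 1
G(2): splits (0,1):0^1=1 (0,0):0^0=0 -> mex({0, 1}) = 2
G(3): splits (0,2):0^2=2 (1,1):1^1=0 (0,1):0^1=1 -> mex({0, 1, 2}) = 3
G(4): splits (0,3):0^3=3 (1,2):1^2=3 (0,2):0^2=2 (1,1):1^1=0 -> mex({0, 2, 3}) = 1
G(5): splits (0,4):0^1=1 (1,3):1^3=2 (2,2):2^2=0 (0,3):0^3=3 (1,2):1^2=3 -> mex({0, 1, 2, 3}) = 4
G(6) = mex({0, 1, 2, 4}) = 3
G(7) = mex({0, 1, 3, 4, 5}) = 2
G(8) = mex({0, 2, 3, 5, 6}) = 1
G(9) = mex({0, 1, 2, 3, 6, 7}) = 4
G(10) = mex({0, 1, 3, 4, 5, 7}) = 2
G(11) = mex({0, 1, 2, 3, 4, 5}) = 6
G(12) = mex({0, 1, 2, 3, 5, 6, 7}) = 4
G(13) = mex({0, 2, 3, 4, 6, 7}) = 1
G(14) = mex({0, 1, 4, 5, 6, 7}) = 2
Therefore G(14) = 2.

2


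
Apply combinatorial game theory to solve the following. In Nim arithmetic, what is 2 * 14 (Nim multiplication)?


Nim multiplication is bilinear over XOR: (u XOR v) * w = (u*w) XOR (v*w).
So we split each operand into its bit components and XOR the pairwise Nim products.
2 = 2 (as XOR of powers of 2).
14 = 2 + 4 + 8 (as XOR of powers of 2).
Using the standard Nim-product table on single bits:
  2*2 = 3,   2*4 = 8,   2*8 = 12,
  4*4 = 6,   4*8 = 11,  8*8 = 13,
and  1*x = x (identity), k*l = l*k (commutative).
Pairwise Nim products:
  2 * 2 = 3
  2 * 4 = 8
  2 * 8 = 12
XOR them: 3 XOR 8 XOR 12 = 7.
Result: 2 * 14 = 7 (in Nim).

7


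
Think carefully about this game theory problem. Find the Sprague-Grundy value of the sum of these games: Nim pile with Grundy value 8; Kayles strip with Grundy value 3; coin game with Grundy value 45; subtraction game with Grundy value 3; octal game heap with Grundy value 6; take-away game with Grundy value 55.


By the Sprague-Grundy theorem, the Grundy value of a sum of games is the XOR of individual Grundy values.
Nim pile: Grundy value = 8. Running XOR: 0 XOR 8 = 8
Kayles strip: Grundy value = 3. Running XOR: 8 XOR 3 = 11
coin game: Grundy value = 45. Running XOR: 11 XOR 45 = 38
subtraction game: Grundy value = 3. Running XOR: 38 XOR 3 = 37
octal game heap: Grundy value = 6. Running XOR: 37 XOR 6 = 35
take-away game: Grundy value = 55. Running XOR: 35 XOR 55 = 20
The combined Grundy value is 20.

20


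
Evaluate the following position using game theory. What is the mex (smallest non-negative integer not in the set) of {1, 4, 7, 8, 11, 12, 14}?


Set = {1, 4, 7, 8, 11, 12, 14}
0 is NOT in the set. This is the mex.
mex = 0

0


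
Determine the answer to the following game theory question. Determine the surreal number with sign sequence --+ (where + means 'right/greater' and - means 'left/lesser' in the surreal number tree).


Sign expansion: --+
Rule: track bounds (lo, hi), initially (-inf, +inf). On '+', the current value becomes lo and we move to the simplest number in (value, hi): value + 1 if hi = +inf, otherwise the midpoint (value + hi)/2. On '-', the current value becomes hi and we move to value - 1 if lo = -inf, otherwise the midpoint (lo + value)/2.
Start at 0.
Step 1: sign = -, move left. Bounds: (-inf, 0). Value = -1
Step 2: sign = -, move left. Bounds: (-inf, -1). Value = -2
Step 3: sign = +, move right. Bounds: (-2, -1). Value = -3/2
The surreal number with sign expansion --+ is -3/2.

-3/2


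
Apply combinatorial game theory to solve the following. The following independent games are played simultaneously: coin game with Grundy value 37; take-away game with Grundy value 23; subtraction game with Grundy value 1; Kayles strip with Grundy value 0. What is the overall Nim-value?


By the Sprague-Grundy theorem, the Grundy value of a sum of games is the XOR of individual Grundy values.
coin game: Grundy value = 37. Running XOR: 0 XOR 37 = 37
take-away game: Grundy value = 23. Running XOR: 37 XOR 23 = 50
subtraction game: Grundy value = 1. Running XOR: 50 XOR 1 = 51
Kayles strip: Grundy value = 0. Running XOR: 51 XOR 0 = 51
The combined Grundy value is 51.

51


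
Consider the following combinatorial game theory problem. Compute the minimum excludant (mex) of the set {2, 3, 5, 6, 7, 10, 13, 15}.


Set = {2, 3, 5, 6, 7, 10, 13, 15}
0 is NOT in the set. This is the mex.
mex = 0

0


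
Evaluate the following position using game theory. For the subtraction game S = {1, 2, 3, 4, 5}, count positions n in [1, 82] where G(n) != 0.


Subtraction set S = {1, 2, 3, 4, 5}, so G(n) = n mod 6.
G(n) = 0 when n is a multiple of 6.
Multiples of 6 in [1, 82]: 13
N-positions (nonzero Grundy) = 82 - 13 = 69

69


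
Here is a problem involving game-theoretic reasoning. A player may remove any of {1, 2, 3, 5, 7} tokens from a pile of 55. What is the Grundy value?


The subtraction set is S = {1, 2, 3, 5, 7}.
G(k) = mex{ G(k - s) : s in S, s <= k }. We compute iteratively: G(0) = 0.
G(1) = mex({0}) = 1
G(2) = mex({0, 1}) = 2
G(3) = mex({0, 1, 2}) = 3
G(4) = mex({1, 2, 3}) = 0
G(5) = mex({0, 2, 3}) = 1
G(6) = mex({0, 1, 3}) = 2
G(7) = mex({0, 1, 2}) = 3
G(8) = mex({1, 2, 3}) = 0
G(9) = mex({0, 2, 3}) = 1
G(10) = mex({0, 1, 3}) = 2
Observe that G(4)..G(10) = 0, 1, 2, 3, 0, 1, 2 repeats G(0)..G(6) = 0, 1, 2, 3, 0, 1, 2.
For k >= max(S) = 7, G(k) is determined by the previous 7 values G(k-7)..G(k-1); a window of 7 consecutive values has recurred shifted by 4, so by induction G(k + 4) = G(k) for all k >= 0: the sequence is periodic from the start with period 4.
One period: G(0..3) = 0, 1, 2, 3.
55 mod 4 = 3, so G(55) = G(3) = 3.

3


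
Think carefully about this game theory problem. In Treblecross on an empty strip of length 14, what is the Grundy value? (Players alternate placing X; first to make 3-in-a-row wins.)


Treblecross: place X on empty cells; 3-in-a-row wins.
Playing within two cells of an existing X lets the opponent win at once, so sensible play treats the cells i-2..i+2 around each X as dead. The player left with no safe cell loses, so this is a normal-play take-away game on strips of safe cells.
Placing X at cell i (0-indexed) of a strip of k safe cells leaves independent strips of sizes max(0, i-2) and max(0, k-i-3). Hence G(k) = mex{ G(max(0,i-2)) XOR G(max(0,k-i-3)) : 0 <= i < k }, with G(0) = 0.
G(1): splits (0,0):0^0=0 -> mex({0}) = 1
G(2): splits (0,0):0^0=0 -> mex({0}) = 1
G(3): splits (0,0):0^0=0 -> mex({0}) = 1
G(4): splits (0,1):0^1=1 (0,0):0^0=0 -> mex({0, 1}) = 2
G(5): splits (0,2):0^1=1 (0,1):0^1=1 (0,0):0^0=0 -> mex({0, 1}) = 2
G(6) = mex({1}) = 0
G(7) = mex({0, 1, 2}) = 3
G(8) = mex({0, 1, 2}) = 3
G(9) = mex({0, 2}) = 1
G(10) = mex({0, 2, 3}) = 1
G(11) = mex({0, 3}) = 1
G(12) = mex({1, 3}) = 0
G(13) = mex({0, 1, 2, 3}) = 4
G(14) = mex({0, 1, 2}) = 3
Therefore G(14) = 3.

3


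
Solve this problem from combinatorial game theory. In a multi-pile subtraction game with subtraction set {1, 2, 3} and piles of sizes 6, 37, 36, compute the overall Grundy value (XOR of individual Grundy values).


Subtraction set: {1, 2, 3}
For this subtraction set, G(n) = n mod 4 (period = max + 1 = 4).
Pile 1 (size 6): G(6) = 6 mod 4 = 2
Pile 2 (size 37): G(37) = 37 mod 4 = 1
Pile 3 (size 36): G(36) = 36 mod 4 = 0
Total Grundy value = XOR of all: 2 XOR 1 XOR 0 = 3

3


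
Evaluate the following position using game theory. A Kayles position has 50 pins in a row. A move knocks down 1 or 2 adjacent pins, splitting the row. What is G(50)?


Kayles: a move removes 1 or 2 adjacent pins from a contiguous row.
Removing pins from a row of k leaves two independent rows (a, b) with a + b = k - 1 (one pin) or a + b = k - 2 (two pins); an end removal gives a = 0.
By Sprague-Grundy, G(k) = mex{ G(a) XOR G(b) } over all these splits. G(0) = 0.
G(1): splits (0,0):0^0=0 -> mex({0}) = 1
G(2): splits (0,1):0^1=1 (0,0):0^0=0 -> mex({0, 1}) = 2
G(3): splits (0,2):0^2=2 (1,1):1^1=0 (0,1):0^1=1 -> mex({0, 1, 2}) = 3
G(4): splits (0,3):0^3=3 (1,2):1^2=3 (0,2):0^2=2 (1,1):1^1=0 -> mex({0, 2, 3}) = 1
G(5): splits (0,4):0^1=1 (1,3):1^3=2 (2,2):2^2=0 (0,3):0^3=3 (1,2):1^2=3 -> mex({0, 1, 2, 3}) = 4
G(6) = mex({0, 1, 2, 4}) = 3
G(7) = mex({0, 1, 3, 4, 5}) = 2
G(8) = mex({0, 2, 3, 5, 6}) = 1
G(9) = mex({0, 1, 2, 3, 6, 7}) = 4
G(10) = mex({0, 1, 3, 4, 5, 7}) = 2
G(11) = mex({0, 1, 2, 3, 4, 5}) = 6
G(12) = mex({0, 1, 2, 3, 5, 6, 7}) = 4
G(13) = mex({0, 2, 3, 4, 6, 7}) = 1
G(14) = mex({0, 1, 4, 5, 6, 7}) = 2
G(15) = mex({0, 1, 2, 3, 4, 5, 6}) = 7
G(16) = mex({0, 2, 3, 5, 6, 7}) = 1
G(17) = mex({0, 1, 2, 3, 5, 6, 7}) = 4
G(18) = mex({0, 1, 2, 4, 5, 6}) = 3
G(19) = mex({0, 1, 3, 4, 5, 7}) = 2
G(20) = mex({0, 2, 3, 4, 5, 6, 7}) = 1
G(21) = mex({0, 1, 2, 3, 5, 6, 7}) = 4
G(22) = mex({0, 1, 2, 3, 4, 5, 7}) = 6
G(23) = mex({0, 1, 2, 3, 4, 5, 6}) = 7
G(24) = mex({0, 1, 2, 3, 5, 6, 7}) = 4
G(25) = mex({0, 2, 3, 4, 6, 7}) = 1
G(26) = mex({0, 1, 3, 4, 5, 6, 7}) = 2
G(27) = mex({0, 1, 2, 3, 4, 5, 6, 7}) = 8
G(28) = mex({0, 1, 2, 3, 4, 6, 7, 8}) = 5
G(29) = mex({0, 1, 2, 3, 5, 6, 7, 8, 9}) = 4
G(30) = mex({0, 1, 2, 3, 4, 5, 6, 9, 10}) = 7
G(31) = mex({0, 1, 3, 4, 5, 7, 10, 11}) = 2
G(32) = mex({0, 2, 3, 4, 5, 6, 7, 9, 11}) = 1
G(33) = mex({0, 1, 2, 3, 4, 5, 6, 7, 9, 12}) = 8
G(34) = mex({0, 1, 2, 3, 4, 5, 7, 8, 11, 12}) = 6
G(35) = mex({0, 1, 2, 3, 4, 5, 6, 8, 9, 10, 11}) = 7
G(36) = mex({0, 1, 2, 3, 5, 6, 7, 9, 10}) = 4
G(37) = mex({0, 2, 3, 4, 6, 7, 9, 10, 11, 12}) = 1
G(38) = mex({0, 1, 3, 4, 5, 6, 7, 9, 10, 11, 12}) = 2
G(39) = mex({0, 1, 2, 4, 5, 6, 7, 9, 10, 12, 14}) = 3
G(40) = mex({0, 2, 3, 4, 6, 7, 11, 12, 14}) = 1
G(41) = mex({0, 1, 2, 3, 5, 6, 7, 9, 10, 11, 12}) = 4
G(42) = mex({0, 1, 2, 3, 4, 5, 6, 9, 10}) = 7
G(43) = mex({0, 1, 3, 4, 5, 7, 9, 10, 12, 15}) = 2
G(44) = mex({0, 2, 3, 4, 5, 6, 7, 9, 10, 12, 15}) = 1
G(45) = mex({0, 1, 2, 3, 4, 5, 6, 7, 9, 10, 12, 14}) = 8
G(46) = mex({0, 1, 3, 4, 5, 7, 8, 11, 12, 14}) = 2
G(47) = mex({0, 1, 2, 3, 4, 5, 6, 8, 9, 10, 11, 12}) = 7
G(48) = mex({0, 1, 2, 3, 5, 6, 7, 9, 10}) = 4
G(49) = mex({0, 2, 3, 4, 6, 7, 9, 10, 11, 12, 15}) = 1
G(50) = mex({0, 1, 4, 5, 6, 7, 9, 11, 12, 14, 15}) = 2
Therefore G(50) = 2.

2


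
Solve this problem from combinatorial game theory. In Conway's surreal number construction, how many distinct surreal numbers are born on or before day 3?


Day 0: {|} = 0 is born. Count = 1.
Day n: the number of surreal numbers born by day n is 2^(n+1) - 1.
By day 0: 2^1 - 1 = 1
By day 1: 2^2 - 1 = 3
By day 2: 2^3 - 1 = 7
By day 3: 2^4 - 1 = 15
By day 3: 15 surreal numbers.

15


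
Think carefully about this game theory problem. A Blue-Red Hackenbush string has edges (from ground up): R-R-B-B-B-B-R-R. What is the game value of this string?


Edges (from ground): R-R-B-B-B-B-R-R
By Berlekamp's sign-expansion rule, a Blue-Red Hackenbush stalk has the value of the surreal number whose sign sequence is the edge sequence with B -> + and R -> -.
Sign sequence: --++++--
Trace the sign expansion in the surreal number tree, starting from 0:
Edge 1: R (sign -) -> bounds (-inf, 0), value = -1
Edge 2: R (sign -) -> bounds (-inf, -1), value = -2
Edge 3: B (sign +) -> bounds (-2, -1), value = -3/2
Edge 4: B (sign +) -> bounds (-3/2, -1), value = -5/4
Edge 5: B (sign +) -> bounds (-5/4, -1), value = -9/8
Edge 6: B (sign +) -> bounds (-9/8, -1), value = -17/16
Edge 7: R (sign -) -> bounds (-9/8, -17/16), value = -35/32
Edge 8: R (sign -) -> bounds (-9/8, -35/32), value = -71/64
Game value = -71/64

-71/64


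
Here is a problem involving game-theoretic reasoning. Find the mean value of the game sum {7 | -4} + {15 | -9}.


G1 = {7 | -4}, G2 = {15 | -9}
Each is a switch {a | b} with numbers a > b; its mean value is (a + b)/2, and mean value is additive over game sums: m(G1 + G2) = m(G1) + m(G2).
Mean of G1 = (7 + (-4))/2 = 3/2 = 3/2
Mean of G2 = (15 + (-9))/2 = 6/2 = 3
Mean of G1 + G2 = 3/2 + 3 = 9/2

9/2


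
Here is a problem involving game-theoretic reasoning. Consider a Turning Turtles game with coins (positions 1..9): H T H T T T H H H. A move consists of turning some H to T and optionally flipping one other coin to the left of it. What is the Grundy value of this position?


Coins: H T H T T T H H H
Key fact: a single head at position k behaves exactly like a Nim heap of size k (turning it to T and optionally flipping a coin at j < k corresponds to moving the heap from k to j, or to 0), and heads combine as a disjunctive sum (two heads at the same place would cancel, matching j XOR j = 0). So the Nim-value is the XOR of the 1-indexed positions of the heads.
Face-up positions (1-indexed): [1, 3, 7, 8, 9]
XOR 0 with 1: 0 XOR 1 = 1
XOR 1 with 3: 1 XOR 3 = 2
XOR 2 with 7: 2 XOR 7 = 5
XOR 5 with 8: 5 XOR 8 = 13
XOR 13 with 9: 13 XOR 9 = 4
Nim-value = 4

4


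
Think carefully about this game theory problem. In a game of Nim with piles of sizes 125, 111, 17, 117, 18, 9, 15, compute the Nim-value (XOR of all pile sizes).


We need the XOR (exclusive or) of all pile sizes.
After XOR-ing pile 1 (size 125): 0 XOR 125 = 125
After XOR-ing pile 2 (size 111): 125 XOR 111 = 18
After XOR-ing pile 3 (size 17): 18 XOR 17 = 3
After XOR-ing pile 4 (size 117): 3 XOR 117 = 118
After XOR-ing pile 5 (size 18): 118 XOR 18 = 100
After XOR-ing pile 6 (size 9): 100 XOR 9 = 109
After XOR-ing pile 7 (size 15): 109 XOR 15 = 98
The Nim-value of this position is 98.

98


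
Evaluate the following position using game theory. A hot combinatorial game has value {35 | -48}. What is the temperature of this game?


The game is {35 | -48}, a switch {a | b} with numbers a > b.
Cooling {a | b} by t gives {a - t | b + t}, which stops being hot when a - t = b + t, i.e. at t = (a - b)/2. So the temperature of a switch is (a - b)/2.
Temperature = (Left option - Right option) / 2
= (35 - (-48)) / 2
= 83 / 2
= 83/2

83/2


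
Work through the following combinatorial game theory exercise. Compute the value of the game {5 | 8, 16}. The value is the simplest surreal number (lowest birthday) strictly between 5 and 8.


Left options: {5}, max = 5
Right options: {8, 16}, min = 8
All options are numbers and max(Left) < min(Right), so by the simplicity theorem the value is the simplest (earliest-born) number strictly between 5 and 8.
Integers 6 through 7 all lie strictly between 5 and 8.
Among integers, the simplest (lowest birthday = smallest |n|; 0 is born on day 0, +-n on day n) is 6.
No non-integer in the interval can be simpler: if x is a non-integer in the interval, then floor(x) or ceil(x) also lies in the interval (the interval contains an integer), and both are proper prefixes of x's sign expansion, i.e. born earlier. So the game value is 6.
Game value = 6

6


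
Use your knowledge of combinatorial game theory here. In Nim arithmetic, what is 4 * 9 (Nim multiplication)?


Nim multiplication is bilinear over XOR: (u XOR v) * w = (u*w) XOR (v*w).
So we split each operand into its bit components and XOR the pairwise Nim products.
4 = 4 (as XOR of powers of 2).
9 = 1 + 8 (as XOR of powers of 2).
Using the standard Nim-product table on single bits:
  2*2 = 3,   2*4 = 8,   2*8 = 12,
  4*4 = 6,   4*8 = 11,  8*8 = 13,
and  1*x = x (identity), k*l = l*k (commutative).
Pairwise Nim products:
  4 * 1 = 4
  4 * 8 = 11
XOR them: 4 XOR 11 = 15.
Result: 4 * 9 = 15 (in Nim).

15


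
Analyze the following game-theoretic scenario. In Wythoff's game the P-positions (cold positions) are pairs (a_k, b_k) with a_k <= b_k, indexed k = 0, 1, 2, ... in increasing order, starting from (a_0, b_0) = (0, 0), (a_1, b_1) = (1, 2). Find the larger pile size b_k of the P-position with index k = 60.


By Wythoff's theorem, a_k = floor(k * phi) and b_k = floor(k * phi^2) = a_k + k, where phi = (1 + sqrt(5))/2 is the golden ratio.
phi = (1 + sqrt(5))/2 = 1.618034
phi^2 = phi + 1 = 2.618034
k = 60
k * phi^2 = 60 * 2.618034 = 157.082039
b_60 = floor(k * phi^2) = 157 (check: a_60 + k = 97 + 60 = 157)

157


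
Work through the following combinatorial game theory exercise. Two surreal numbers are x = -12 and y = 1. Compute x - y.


x = -12, y = 1
x - y = -12 - 1 = -13

-13


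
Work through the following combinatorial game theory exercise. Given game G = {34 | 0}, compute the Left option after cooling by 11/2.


Original game: {34 | 0} (a switch {a | b} with a > b).
Cooling by t (for t below the temperature (a - b)/2 = 17) taxes each move by t: {a | b} cooled by t is {a - t | b + t}.
Cooling amount: t = 11/2
Cooled Left option: 34 - 11/2 = 57/2
Cooled Right option: 0 + 11/2 = 11/2
Cooled game: {57/2 | 11/2}
Left option = 57/2

57/2


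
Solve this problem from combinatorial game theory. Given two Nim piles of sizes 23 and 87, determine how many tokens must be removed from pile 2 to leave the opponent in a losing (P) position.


Piles: 23 and 87
Current XOR: 23 XOR 87 = 64 (non-zero, so this is an N-position).
To make the XOR zero, we need to find a move that balances the piles.
For pile 2 (size 87): target = 87 XOR 64 = 23
We reduce pile 2 from 87 to 23.
Tokens removed: 87 - 23 = 64
Verification: 23 XOR 23 = 0

64


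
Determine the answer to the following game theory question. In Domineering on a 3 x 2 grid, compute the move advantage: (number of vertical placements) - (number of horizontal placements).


Board is 3 x 2 (rows x cols).
Left (vertical) placements: (rows-1) * cols = 2 * 2 = 4
Right (horizontal) placements: rows * (cols-1) = 3 * 1 = 3
Advantage = Left - Right = 4 - 3 = 1

1
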